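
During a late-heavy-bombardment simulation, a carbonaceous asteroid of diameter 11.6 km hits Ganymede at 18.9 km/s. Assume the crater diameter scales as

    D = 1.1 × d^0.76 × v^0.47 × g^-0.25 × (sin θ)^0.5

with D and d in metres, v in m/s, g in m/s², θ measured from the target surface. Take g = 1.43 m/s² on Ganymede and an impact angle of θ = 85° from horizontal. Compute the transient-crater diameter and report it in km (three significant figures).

D ≈ 126 km

In SI units: d = 11600 m, v = 18900 m/s.
d^0.76 = 11600^0.76 = 1227
v^0.47 = 18900^0.47 = 102.3
g^-0.25 = 1.43^-0.25 = 0.9145
(sin 85°)^0.5 = 0.9962^0.5 = 0.9981
D = 1.1 × 1227 × 102.3 × 0.9145 × 0.9981 = 1.260 × 10^5 m
   = 126.0 km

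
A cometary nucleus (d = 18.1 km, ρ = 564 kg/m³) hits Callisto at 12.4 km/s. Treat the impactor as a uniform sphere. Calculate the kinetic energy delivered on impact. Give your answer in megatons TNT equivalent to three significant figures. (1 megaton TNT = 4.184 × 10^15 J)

d = 18100 m; v = 12400 m/s.
Mass m = (π/6) ρ d³ = (π/6) × 564 × (18100)³ = 1.751 × 10^15 kg
E = ½ m v² = 0.5 × 1.751 × 10^15 × (12400)² = 1.346 × 10^23 J
   = 1.346 × 10^23 / 4.184×10^15 = 3.217 × 10^7 Mt

E ≈ 3.22 × 10^7 Mt TNT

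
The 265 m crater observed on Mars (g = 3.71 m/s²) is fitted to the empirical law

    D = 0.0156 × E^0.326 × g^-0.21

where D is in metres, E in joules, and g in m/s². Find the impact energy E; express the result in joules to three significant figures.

Rearranging: E = [D / (0.0156 · g^-0.21)]^(1/0.326).
g^-0.21 = 3.71^-0.21 = 0.7593
D / (0.0156 × 0.7593) = 265 / (0.01185) = 2.236 × 10^4
E = (2.236 × 10^4)^3.0675 = 2.198 × 10^13 J

E ≈ 2.20 × 10^13 J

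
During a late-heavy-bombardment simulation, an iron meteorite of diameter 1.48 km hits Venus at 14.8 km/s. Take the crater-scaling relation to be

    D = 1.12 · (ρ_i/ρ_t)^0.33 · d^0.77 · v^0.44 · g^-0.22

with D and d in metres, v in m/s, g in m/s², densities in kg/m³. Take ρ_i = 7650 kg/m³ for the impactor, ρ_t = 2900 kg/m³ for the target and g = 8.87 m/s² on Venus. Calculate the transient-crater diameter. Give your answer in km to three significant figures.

D ≈ 18.0 km

In SI units: d = 1480 m, v = 14800 m/s.
(ρ_i/ρ_t)^0.33 = (7650/2900)^0.33 = 1.377
d^0.77 = 1480^0.77 = 276.1
v^0.44 = 14800^0.44 = 68.38
g^-0.22 = 8.87^-0.22 = 0.6187
D = 1.12 × 1.377 × 276.1 × 68.38 × 0.6187 = 18015 m
   = 18.01 km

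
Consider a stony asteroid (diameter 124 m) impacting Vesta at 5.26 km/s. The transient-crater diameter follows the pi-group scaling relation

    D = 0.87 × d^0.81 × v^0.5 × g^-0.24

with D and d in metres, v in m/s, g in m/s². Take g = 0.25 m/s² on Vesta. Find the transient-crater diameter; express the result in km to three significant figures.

In SI units: v = 5260 m/s.
d^0.81 = 124^0.81 = 49.62
v^0.5 = 5260^0.5 = 72.53
g^-0.24 = 0.25^-0.24 = 1.395
D = 0.87 × 49.62 × 72.53 × 1.395 = 4368 m
   = 4.368 km

D ≈ 4.37 km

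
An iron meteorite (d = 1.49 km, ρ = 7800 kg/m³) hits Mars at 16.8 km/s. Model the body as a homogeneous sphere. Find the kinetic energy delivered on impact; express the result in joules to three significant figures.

d = 1490 m; v = 16800 m/s.
Mass m = (π/6) ρ d³ = (π/6) × 7800 × (1490)³ = 1.351 × 10^13 kg
E = ½ m v² = 0.5 × 1.351 × 10^13 × (16800)² = 1.907 × 10^21 J

E ≈ 1.91 × 10^21 J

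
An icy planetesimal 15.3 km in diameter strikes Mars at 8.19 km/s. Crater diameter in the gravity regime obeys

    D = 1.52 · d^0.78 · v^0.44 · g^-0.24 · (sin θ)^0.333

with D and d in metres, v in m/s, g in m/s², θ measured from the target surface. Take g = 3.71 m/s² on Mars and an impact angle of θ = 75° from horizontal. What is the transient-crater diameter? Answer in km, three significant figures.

D ≈ 106 km

In SI units: d = 15300 m, v = 8190 m/s.
d^0.78 = 15300^0.78 = 1837
v^0.44 = 8190^0.44 = 52.70
g^-0.24 = 3.71^-0.24 = 0.7300
(sin 75°)^0.333 = 0.9659^0.333 = 0.9885
D = 1.52 × 1837 × 52.70 × 0.7300 × 0.9885 = 1.062 × 10^5 m
   = 106.2 km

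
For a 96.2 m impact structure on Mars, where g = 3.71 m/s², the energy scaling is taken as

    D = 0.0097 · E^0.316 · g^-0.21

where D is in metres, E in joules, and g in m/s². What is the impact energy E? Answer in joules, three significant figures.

E ≈ 1.06 × 10^13 J

Rearranging: E = [D / (0.0097 · g^-0.21)]^(1/0.316).
g^-0.21 = 3.71^-0.21 = 0.7593
D / (0.0097 × 0.7593) = 96.2 / (7.365 × 10^-3) = 1.306 × 10^4
E = (1.306 × 10^4)^3.1646 = 1.060 × 10^13 J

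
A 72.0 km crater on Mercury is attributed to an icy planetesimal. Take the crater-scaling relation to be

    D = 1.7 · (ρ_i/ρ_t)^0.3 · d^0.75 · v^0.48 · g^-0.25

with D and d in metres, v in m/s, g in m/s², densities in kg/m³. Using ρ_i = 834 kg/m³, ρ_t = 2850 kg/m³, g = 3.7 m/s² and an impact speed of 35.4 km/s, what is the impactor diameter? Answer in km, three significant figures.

d ≈ 4.58 km

Rearranging for d: d = [D / (1.7 · (834/2850)^0.3 · 35400^0.48 · 3.7^-0.25)]^(1/0.75).
D = 72000 m.
(834/2850)^0.3 = 0.6917
35400^0.48 = 152.6
3.7^-0.25 = 0.7210
Denominator = 1.7 × 0.6917 × 152.6 × 0.7210 = 129.4
D / 129.4 = 72000 / 129.4 = 556.4
d = 556.4^(1/0.75) = 556.4^1.3333 = 4575 m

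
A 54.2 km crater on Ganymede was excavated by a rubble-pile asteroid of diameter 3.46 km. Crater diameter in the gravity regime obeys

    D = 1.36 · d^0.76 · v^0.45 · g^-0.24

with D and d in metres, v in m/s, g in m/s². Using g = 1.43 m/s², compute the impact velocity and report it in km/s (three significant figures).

v ≈ 21.3 km/s

Rearranging for v: v = [D / (1.36 · 3460^0.76 · 1.43^-0.24)]^(1/0.45).
D = 54200 m.
3460^0.76 = 489.4
1.43^-0.24 = 0.9177
Denominator = 1.36 × 489.4 × 0.9177 = 610.8
D / 610.8 = 54200 / 610.8 = 88.74
v = 88.74^(1/0.45) = 88.74^2.2222 = 21336 m/s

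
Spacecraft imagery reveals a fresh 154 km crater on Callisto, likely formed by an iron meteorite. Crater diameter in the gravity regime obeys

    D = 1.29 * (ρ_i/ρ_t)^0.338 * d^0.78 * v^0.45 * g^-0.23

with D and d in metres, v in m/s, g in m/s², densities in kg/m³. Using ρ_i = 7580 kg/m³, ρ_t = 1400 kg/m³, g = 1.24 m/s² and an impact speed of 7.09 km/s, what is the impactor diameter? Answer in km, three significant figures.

d ≈ 9.93 km

Rearranging for d: d = [D / (1.29 · (7580/1400)^0.338 · 7090^0.45 · 1.24^-0.23)]^(1/0.78).
D = 154000 m.
(7580/1400)^0.338 = 1.770
7090^0.45 = 54.05
1.24^-0.23 = 0.9517
Denominator = 1.29 × 1.770 × 54.05 × 0.9517 = 117.5
D / 117.5 = 154000 / 117.5 = 1311
d = 1311^(1/0.78) = 1311^1.2821 = 9933 m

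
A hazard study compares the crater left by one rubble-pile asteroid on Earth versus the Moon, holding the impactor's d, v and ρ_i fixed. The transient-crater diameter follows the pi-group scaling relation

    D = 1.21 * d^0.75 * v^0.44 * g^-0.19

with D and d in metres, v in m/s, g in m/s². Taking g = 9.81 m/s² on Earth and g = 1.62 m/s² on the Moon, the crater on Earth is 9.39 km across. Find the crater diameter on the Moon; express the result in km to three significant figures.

D ≈ 13.2 km

All impactor-dependent factors cancel in the ratio, leaving D_Moon/D_Earth = (g_Moon/g_Earth)^-0.19.
(1.62/9.81)^-0.19 = 0.1651^-0.19 = 1.408
D_Moon = 1.408 × 9.39 km = 13.2 km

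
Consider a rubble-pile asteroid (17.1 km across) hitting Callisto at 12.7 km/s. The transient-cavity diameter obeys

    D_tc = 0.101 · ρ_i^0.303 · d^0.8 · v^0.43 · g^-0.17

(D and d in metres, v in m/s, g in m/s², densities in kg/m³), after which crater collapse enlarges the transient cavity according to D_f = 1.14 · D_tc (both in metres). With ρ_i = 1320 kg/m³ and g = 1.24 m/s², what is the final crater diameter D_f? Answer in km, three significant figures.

In SI: d = 17100 m, v = 12700 m/s.
ρ_i^0.303 = 1320^0.303 = 8.821
d^0.8 = 17100^0.8 = 2434
v^0.43 = 12700^0.43 = 58.16
g^-0.17 = 1.24^-0.17 = 0.9641
D_tc = 0.101 × 8.821 × 2434 × 58.16 × 0.9641 = 1.216 × 10^5 m
D_f = 1.14 × 1.216 × 10^5 = 1.386 × 10^5 m
     = 138.6 km

D_f ≈ 139 km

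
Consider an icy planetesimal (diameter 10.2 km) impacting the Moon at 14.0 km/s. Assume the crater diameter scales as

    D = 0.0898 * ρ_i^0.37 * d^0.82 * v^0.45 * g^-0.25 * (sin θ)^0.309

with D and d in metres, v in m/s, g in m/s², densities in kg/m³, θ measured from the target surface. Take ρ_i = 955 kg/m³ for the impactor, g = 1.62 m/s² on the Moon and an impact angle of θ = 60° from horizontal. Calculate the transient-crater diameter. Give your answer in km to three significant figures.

D ≈ 137 km

In SI units: d = 10200 m, v = 14000 m/s.
ρ_i^0.37 = 955^0.37 = 12.66
d^0.82 = 10200^0.82 = 1937
v^0.45 = 14000^0.45 = 73.41
g^-0.25 = 1.62^-0.25 = 0.8864
(sin 60°)^0.309 = 0.8660^0.309 = 0.9565
D = 0.0898 × 12.66 × 1937 × 73.41 × 0.8864 × 0.9565 = 1.371 × 10^5 m
   = 137.1 km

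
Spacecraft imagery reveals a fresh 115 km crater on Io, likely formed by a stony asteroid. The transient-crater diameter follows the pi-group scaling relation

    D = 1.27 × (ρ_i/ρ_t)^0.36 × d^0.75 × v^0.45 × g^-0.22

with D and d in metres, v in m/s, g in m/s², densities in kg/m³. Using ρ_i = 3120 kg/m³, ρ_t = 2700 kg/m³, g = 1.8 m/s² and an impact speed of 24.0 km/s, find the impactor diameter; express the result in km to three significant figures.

Rearranging for d: d = [D / (1.27 · (3120/2700)^0.36 · 24000^0.45 · 1.8^-0.22)]^(1/0.75).
D = 115000 m.
(3120/2700)^0.36 = 1.053
24000^0.45 = 93.56
1.8^-0.22 = 0.8787
Denominator = 1.27 × 1.053 × 93.56 × 0.8787 = 109.9
D / 109.9 = 115000 / 109.9 = 1046
d = 1046^(1/0.75) = 1046^1.3333 = 10616 m

d ≈ 10.6 km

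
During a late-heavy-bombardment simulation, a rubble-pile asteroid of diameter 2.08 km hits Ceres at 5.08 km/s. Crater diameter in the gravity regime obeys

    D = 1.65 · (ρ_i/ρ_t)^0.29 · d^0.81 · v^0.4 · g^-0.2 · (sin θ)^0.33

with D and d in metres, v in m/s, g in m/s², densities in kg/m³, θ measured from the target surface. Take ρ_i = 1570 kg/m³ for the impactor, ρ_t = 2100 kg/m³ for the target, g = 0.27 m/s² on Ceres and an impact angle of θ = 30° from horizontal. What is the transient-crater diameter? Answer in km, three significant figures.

D ≈ 23.2 km

In SI units: d = 2080 m, v = 5080 m/s.
(ρ_i/ρ_t)^0.29 = (1570/2100)^0.29 = 0.9191
d^0.81 = 2080^0.81 = 487.1
v^0.4 = 5080^0.4 = 30.36
g^-0.2 = 0.27^-0.2 = 1.299
(sin 30°)^0.33 = 0.5000^0.33 = 0.7955
D = 1.65 × 0.9191 × 487.1 × 30.36 × 1.299 × 0.7955 = 23175 m
   = 23.17 km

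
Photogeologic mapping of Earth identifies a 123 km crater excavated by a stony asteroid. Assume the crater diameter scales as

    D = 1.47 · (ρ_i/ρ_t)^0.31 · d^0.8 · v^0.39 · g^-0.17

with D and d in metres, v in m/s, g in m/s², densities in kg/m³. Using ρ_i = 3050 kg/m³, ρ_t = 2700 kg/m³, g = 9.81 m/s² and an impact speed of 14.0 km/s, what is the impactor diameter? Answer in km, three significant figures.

d ≈ 21.0 km

Rearranging for d: d = [D / (1.47 · (3050/2700)^0.31 · 14000^0.39 · 9.81^-0.17)]^(1/0.8).
D = 123000 m.
(3050/2700)^0.31 = 1.039
14000^0.39 = 41.40
9.81^-0.17 = 0.6783
Denominator = 1.47 × 1.039 × 41.40 × 0.6783 = 42.89
D / 42.89 = 123000 / 42.89 = 2868
d = 2868^(1/0.8) = 2868^1.25 = 20988 m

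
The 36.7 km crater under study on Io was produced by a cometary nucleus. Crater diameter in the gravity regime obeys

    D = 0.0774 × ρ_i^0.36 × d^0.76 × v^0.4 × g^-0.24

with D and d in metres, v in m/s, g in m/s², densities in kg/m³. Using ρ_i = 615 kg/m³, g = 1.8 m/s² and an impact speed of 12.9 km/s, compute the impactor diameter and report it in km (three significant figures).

d ≈ 11.6 km

Rearranging for d: d = [D / (0.0774 · 615^0.36 · 12900^0.4 · 1.8^-0.24)]^(1/0.76).
D = 36700 m.
615^0.36 = 10.09
12900^0.4 = 44.08
1.8^-0.24 = 0.8684
Denominator = 0.0774 × 10.09 × 44.08 × 0.8684 = 29.89
D / 29.89 = 36700 / 29.89 = 1228
d = 1228^(1/0.76) = 1228^1.3158 = 11608 m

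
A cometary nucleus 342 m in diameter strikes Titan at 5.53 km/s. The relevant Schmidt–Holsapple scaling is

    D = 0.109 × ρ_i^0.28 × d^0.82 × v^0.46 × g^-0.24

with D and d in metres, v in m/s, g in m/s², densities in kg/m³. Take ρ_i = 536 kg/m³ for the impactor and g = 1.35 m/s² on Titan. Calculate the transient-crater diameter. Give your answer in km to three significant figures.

D ≈ 3.71 km

In SI units: v = 5530 m/s.
ρ_i^0.28 = 536^0.28 = 5.810
d^0.82 = 342^0.82 = 119.6
v^0.46 = 5530^0.46 = 52.68
g^-0.24 = 1.35^-0.24 = 0.9305
D = 0.109 × 5.810 × 119.6 × 52.68 × 0.9305 = 3713 m
   = 3.713 km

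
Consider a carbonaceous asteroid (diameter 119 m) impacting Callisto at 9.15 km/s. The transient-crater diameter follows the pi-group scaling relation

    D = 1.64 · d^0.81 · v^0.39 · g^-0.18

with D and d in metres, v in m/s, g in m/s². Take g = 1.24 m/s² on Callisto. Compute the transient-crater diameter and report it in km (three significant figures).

D ≈ 2.66 km

In SI units: v = 9150 m/s.
d^0.81 = 119^0.81 = 47.99
v^0.39 = 9150^0.39 = 35.07
g^-0.18 = 1.24^-0.18 = 0.9620
D = 1.64 × 47.99 × 35.07 × 0.9620 = 2655 m
   = 2.655 km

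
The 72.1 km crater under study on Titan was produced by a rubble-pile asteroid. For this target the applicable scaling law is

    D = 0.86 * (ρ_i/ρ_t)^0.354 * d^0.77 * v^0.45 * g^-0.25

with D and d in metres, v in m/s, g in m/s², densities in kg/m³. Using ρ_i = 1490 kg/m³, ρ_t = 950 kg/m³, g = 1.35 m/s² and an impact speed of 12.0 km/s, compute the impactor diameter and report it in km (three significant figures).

Rearranging for d: d = [D / (0.86 · (1490/950)^0.354 · 12000^0.45 · 1.35^-0.25)]^(1/0.77).
D = 72100 m.
(1490/950)^0.354 = 1.173
12000^0.45 = 68.49
1.35^-0.25 = 0.9277
Denominator = 0.86 × 1.173 × 68.49 × 0.9277 = 64.10
D / 64.10 = 72100 / 64.10 = 1125
d = 1125^(1/0.77) = 1125^1.2987 = 9173 m

d ≈ 9.17 km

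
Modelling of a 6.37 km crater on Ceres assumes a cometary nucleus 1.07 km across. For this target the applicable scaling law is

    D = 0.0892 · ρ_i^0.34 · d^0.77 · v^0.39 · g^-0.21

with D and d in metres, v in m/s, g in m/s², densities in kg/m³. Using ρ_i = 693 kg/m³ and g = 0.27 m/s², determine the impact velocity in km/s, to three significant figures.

v ≈ 4.81 km/s

Rearranging for v: v = [D / (0.0892 · 693^0.34 · 1070^0.77 · 0.27^-0.21)]^(1/0.39).
D = 6370 m.
693^0.34 = 9.244
1070^0.77 = 215.1
0.27^-0.21 = 1.316
Denominator = 0.0892 × 9.244 × 215.1 × 1.316 = 233.4
D / 233.4 = 6370 / 233.4 = 27.29
v = 27.29^(1/0.39) = 27.29^2.5641 = 4809 m/s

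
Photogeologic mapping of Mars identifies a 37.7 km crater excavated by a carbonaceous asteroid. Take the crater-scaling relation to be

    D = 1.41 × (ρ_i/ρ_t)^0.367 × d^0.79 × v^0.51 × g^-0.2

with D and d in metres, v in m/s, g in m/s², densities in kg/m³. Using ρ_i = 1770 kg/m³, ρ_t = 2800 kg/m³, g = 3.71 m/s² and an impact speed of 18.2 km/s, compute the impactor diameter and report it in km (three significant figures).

d ≈ 1.23 km

Rearranging for d: d = [D / (1.41 · (1770/2800)^0.367 · 18200^0.51 · 3.71^-0.2)]^(1/0.79).
D = 37700 m.
(1770/2800)^0.367 = 0.8451
18200^0.51 = 148.8
3.71^-0.2 = 0.7694
Denominator = 1.41 × 0.8451 × 148.8 × 0.7694 = 136.4
D / 136.4 = 37700 / 136.4 = 276.4
d = 276.4^(1/0.79) = 276.4^1.2658 = 1232 m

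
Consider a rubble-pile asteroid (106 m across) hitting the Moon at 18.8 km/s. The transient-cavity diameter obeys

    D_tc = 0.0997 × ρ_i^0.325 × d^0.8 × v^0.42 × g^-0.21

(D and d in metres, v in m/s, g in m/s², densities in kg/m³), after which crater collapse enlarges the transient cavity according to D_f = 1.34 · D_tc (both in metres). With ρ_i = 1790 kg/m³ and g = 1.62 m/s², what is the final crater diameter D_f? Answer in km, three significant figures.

D_f ≈ 3.58 km

v = 18800 m/s.
ρ_i^0.325 = 1790^0.325 = 11.41
d^0.8 = 106^0.8 = 41.71
v^0.42 = 18800^0.42 = 62.39
g^-0.21 = 1.62^-0.21 = 0.9037
D_tc = 0.0997 × 11.41 × 41.71 × 62.39 × 0.9037 = 2675 m
D_f = 1.34 × 2675 = 3584 m
     = 3.584 km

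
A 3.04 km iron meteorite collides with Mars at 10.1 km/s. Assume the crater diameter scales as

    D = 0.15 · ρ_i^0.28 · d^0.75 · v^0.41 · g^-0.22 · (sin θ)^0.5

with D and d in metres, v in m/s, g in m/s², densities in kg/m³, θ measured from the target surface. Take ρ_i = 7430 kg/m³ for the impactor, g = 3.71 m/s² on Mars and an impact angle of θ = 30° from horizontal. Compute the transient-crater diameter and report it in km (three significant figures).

In SI units: d = 3040 m, v = 10100 m/s.
ρ_i^0.28 = 7430^0.28 = 12.13
d^0.75 = 3040^0.75 = 409.4
v^0.41 = 10100^0.41 = 43.83
g^-0.22 = 3.71^-0.22 = 0.7494
(sin 30°)^0.5 = 0.5000^0.5 = 0.7071
D = 0.15 × 12.13 × 409.4 × 43.83 × 0.7494 × 0.7071 = 17301 m
   = 17.30 km

D ≈ 17.3 km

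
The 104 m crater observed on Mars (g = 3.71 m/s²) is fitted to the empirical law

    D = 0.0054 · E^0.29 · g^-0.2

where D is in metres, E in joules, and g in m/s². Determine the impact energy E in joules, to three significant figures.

Rearranging: E = [D / (0.0054 · g^-0.2)]^(1/0.29).
g^-0.2 = 3.71^-0.2 = 0.7694
D / (0.0054 × 0.7694) = 104 / (4.155 × 10^-3) = 2.503 × 10^4
E = (2.503 × 10^4)^3.4483 = 1.470 × 10^15 J

E ≈ 1.47 × 10^15 J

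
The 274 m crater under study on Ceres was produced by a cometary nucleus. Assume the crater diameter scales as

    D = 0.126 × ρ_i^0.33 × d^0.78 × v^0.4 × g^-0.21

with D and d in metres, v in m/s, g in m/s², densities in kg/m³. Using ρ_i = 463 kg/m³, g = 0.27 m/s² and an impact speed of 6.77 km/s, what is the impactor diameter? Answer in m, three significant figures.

Rearranging for d: d = [D / (0.126 · 463^0.33 · 6770^0.4 · 0.27^-0.21)]^(1/0.78).
463^0.33 = 7.580
6770^0.4 = 34.06
0.27^-0.21 = 1.316
Denominator = 0.126 × 7.580 × 34.06 × 1.316 = 42.81
D / 42.81 = 274 / 42.81 = 6.400
d = 6.400^(1/0.78) = 6.400^1.2821 = 10.80 m

d ≈ 10.8 m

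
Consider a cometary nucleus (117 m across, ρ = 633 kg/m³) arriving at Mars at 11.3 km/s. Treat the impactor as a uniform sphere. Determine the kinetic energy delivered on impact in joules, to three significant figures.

v = 11300 m/s.
Mass m = (π/6) ρ d³ = (π/6) × 633 × (117)³ = 5.308 × 10^8 kg
E = ½ m v² = 0.5 × 5.308 × 10^8 × (11300)² = 3.389 × 10^16 J

E ≈ 3.39 × 10^16 J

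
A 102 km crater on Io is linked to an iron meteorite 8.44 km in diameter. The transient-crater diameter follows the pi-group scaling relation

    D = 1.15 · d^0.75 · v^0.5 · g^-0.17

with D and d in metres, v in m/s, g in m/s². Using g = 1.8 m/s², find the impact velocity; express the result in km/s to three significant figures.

Rearranging for v: v = [D / (1.15 · 8440^0.75 · 1.8^-0.17)]^(1/0.5).
D = 102000 m.
8440^0.75 = 880.6
1.8^-0.17 = 0.9049
Denominator = 1.15 × 880.6 × 0.9049 = 916.4
D / 916.4 = 102000 / 916.4 = 111.3
v = 111.3^(1/0.5) = 111.3^2 = 12388 m/s

v ≈ 12.4 km/s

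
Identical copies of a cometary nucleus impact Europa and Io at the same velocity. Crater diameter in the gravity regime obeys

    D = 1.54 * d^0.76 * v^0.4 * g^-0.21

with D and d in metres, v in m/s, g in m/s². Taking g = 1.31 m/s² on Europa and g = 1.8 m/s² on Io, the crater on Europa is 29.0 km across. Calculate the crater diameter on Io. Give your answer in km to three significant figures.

D ≈ 27.1 km

All impactor-dependent factors cancel in the ratio, leaving D_Io/D_Europa = (g_Io/g_Europa)^-0.21.
(1.8/1.31)^-0.21 = 1.374^-0.21 = 0.9355
D_Io = 0.9355 × 29.0 km = 27.1 km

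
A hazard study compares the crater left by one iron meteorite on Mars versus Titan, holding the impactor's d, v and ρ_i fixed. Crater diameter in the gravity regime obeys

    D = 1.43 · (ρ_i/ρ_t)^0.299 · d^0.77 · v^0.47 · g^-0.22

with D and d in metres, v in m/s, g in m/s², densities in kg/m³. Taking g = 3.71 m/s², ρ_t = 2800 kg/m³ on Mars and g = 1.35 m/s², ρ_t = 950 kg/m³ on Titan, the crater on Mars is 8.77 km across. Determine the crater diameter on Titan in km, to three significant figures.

D ≈ 15.1 km

The impactor-only factors (d, v, ρ_i) cancel in the ratio, leaving D_Titan/D_Mars = (g_Titan/g_Mars)^-0.22 · (ρ_t,Mars/ρ_t,Titan)^0.299.
(1.35/3.71)^-0.22 = 0.3639^-0.22 = 1.249
(2800/950)^0.299 = 2.947^0.299 = 1.381
Ratio = 1.249 × 1.381 = 1.725
D_Titan = 1.725 × 8.77 km = 15.1 km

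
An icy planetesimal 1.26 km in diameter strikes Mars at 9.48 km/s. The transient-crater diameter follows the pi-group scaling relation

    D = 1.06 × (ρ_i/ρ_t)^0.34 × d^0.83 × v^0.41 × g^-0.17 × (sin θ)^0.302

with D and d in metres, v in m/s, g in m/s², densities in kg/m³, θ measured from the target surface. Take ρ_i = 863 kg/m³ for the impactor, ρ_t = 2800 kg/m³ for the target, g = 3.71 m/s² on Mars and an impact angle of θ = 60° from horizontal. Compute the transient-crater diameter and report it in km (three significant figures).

In SI units: d = 1260 m, v = 9480 m/s.
(ρ_i/ρ_t)^0.34 = (863/2800)^0.34 = 0.6702
d^0.83 = 1260^0.83 = 374.4
v^0.41 = 9480^0.41 = 42.71
g^-0.17 = 3.71^-0.17 = 0.8002
(sin 60°)^0.302 = 0.8660^0.302 = 0.9575
D = 1.06 × 0.6702 × 374.4 × 42.71 × 0.8002 × 0.9575 = 8704 m
   = 8.704 km

D ≈ 8.70 km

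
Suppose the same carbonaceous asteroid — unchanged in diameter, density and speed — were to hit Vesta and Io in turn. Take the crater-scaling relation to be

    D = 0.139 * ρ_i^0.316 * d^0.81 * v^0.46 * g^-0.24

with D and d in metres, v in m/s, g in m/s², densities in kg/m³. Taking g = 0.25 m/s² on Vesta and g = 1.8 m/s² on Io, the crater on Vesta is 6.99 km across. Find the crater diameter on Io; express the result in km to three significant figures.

All impactor-dependent factors cancel in the ratio, leaving D_Io/D_Vesta = (g_Io/g_Vesta)^-0.24.
(1.8/0.25)^-0.24 = 7.200^-0.24 = 0.6226
D_Io = 0.6226 × 6.99 km = 4.35 km

D ≈ 4.35 km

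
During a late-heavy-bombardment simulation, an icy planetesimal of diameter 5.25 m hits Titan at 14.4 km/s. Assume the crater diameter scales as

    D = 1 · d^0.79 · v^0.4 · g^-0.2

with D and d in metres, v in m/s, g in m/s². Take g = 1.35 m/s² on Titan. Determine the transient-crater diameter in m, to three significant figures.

D ≈ 161 m

In SI units: v = 14400 m/s.
d^0.79 = 5.25^0.79 = 3.706
v^0.4 = 14400^0.4 = 46.06
g^-0.2 = 1.35^-0.2 = 0.9417
D = 1 × 3.706 × 46.06 × 0.9417 = 160.7 m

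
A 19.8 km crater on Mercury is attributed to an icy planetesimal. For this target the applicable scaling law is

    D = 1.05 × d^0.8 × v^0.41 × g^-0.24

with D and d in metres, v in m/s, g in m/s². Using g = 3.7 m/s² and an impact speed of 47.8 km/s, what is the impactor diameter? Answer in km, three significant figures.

Rearranging for d: d = [D / (1.05 · 47800^0.41 · 3.7^-0.24)]^(1/0.8).
D = 19800 m.
47800^0.41 = 82.90
3.7^-0.24 = 0.7305
Denominator = 1.05 × 82.90 × 0.7305 = 63.59
D / 63.59 = 19800 / 63.59 = 311.4
d = 311.4^(1/0.8) = 311.4^1.25 = 1308 m

d ≈ 1.31 km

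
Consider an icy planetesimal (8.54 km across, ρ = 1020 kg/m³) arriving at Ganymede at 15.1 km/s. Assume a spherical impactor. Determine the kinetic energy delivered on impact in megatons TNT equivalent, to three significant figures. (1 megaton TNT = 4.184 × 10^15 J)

E ≈ 9.06 × 10^6 Mt TNT

d = 8540 m; v = 15100 m/s.
Mass m = (π/6) ρ d³ = (π/6) × 1020 × (8540)³ = 3.326 × 10^14 kg
E = ½ m v² = 0.5 × 3.326 × 10^14 × (15100)² = 3.792 × 10^22 J
   = 3.792 × 10^22 / 4.184×10^15 = 9.063 × 10^6 Mt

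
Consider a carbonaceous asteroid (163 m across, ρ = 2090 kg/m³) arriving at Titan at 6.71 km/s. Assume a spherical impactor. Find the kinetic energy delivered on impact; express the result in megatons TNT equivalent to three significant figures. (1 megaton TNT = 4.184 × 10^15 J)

E ≈ 25.5 Mt TNT

v = 6710 m/s.
Mass m = (π/6) ρ d³ = (π/6) × 2090 × (163)³ = 4.739 × 10^9 kg
E = ½ m v² = 0.5 × 4.739 × 10^9 × (6710)² = 1.067 × 10^17 J
   = 1.067 × 10^17 / 4.184×10^15 = 25.50 Mt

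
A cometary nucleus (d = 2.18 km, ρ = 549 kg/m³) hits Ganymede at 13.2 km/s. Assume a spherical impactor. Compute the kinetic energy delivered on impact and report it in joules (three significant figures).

d = 2180 m; v = 13200 m/s.
Mass m = (π/6) ρ d³ = (π/6) × 549 × (2180)³ = 2.978 × 10^12 kg
E = ½ m v² = 0.5 × 2.978 × 10^12 × (13200)² = 2.594 × 10^20 J

E ≈ 2.59 × 10^20 J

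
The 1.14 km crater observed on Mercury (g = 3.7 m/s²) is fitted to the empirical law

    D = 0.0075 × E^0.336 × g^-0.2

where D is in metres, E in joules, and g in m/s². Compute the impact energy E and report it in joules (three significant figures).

Rearranging: E = [D / (0.0075 · g^-0.2)]^(1/0.336).
D = 1140 m.
g^-0.2 = 3.7^-0.2 = 0.7698
D / (0.0075 × 0.7698) = 1140 / (5.773 × 10^-3) = 1.975 × 10^5
E = (1.975 × 10^5)^2.9762 = 5.763 × 10^15 J

E ≈ 5.76 × 10^15 J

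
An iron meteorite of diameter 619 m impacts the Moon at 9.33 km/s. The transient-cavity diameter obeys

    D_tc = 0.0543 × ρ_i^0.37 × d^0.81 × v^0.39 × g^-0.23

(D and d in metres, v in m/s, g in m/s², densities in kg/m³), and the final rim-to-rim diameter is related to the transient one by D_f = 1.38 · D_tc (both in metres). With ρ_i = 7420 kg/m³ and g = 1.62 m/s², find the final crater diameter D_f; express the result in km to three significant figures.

D_f ≈ 11.7 km

v = 9330 m/s.
ρ_i^0.37 = 7420^0.37 = 27.04
d^0.81 = 619^0.81 = 182.5
v^0.39 = 9330^0.39 = 35.34
g^-0.23 = 1.62^-0.23 = 0.8950
D_tc = 0.0543 × 27.04 × 182.5 × 35.34 × 0.8950 = 8475 m
D_f = 1.38 × 8475 = 11696 m
     = 11.70 km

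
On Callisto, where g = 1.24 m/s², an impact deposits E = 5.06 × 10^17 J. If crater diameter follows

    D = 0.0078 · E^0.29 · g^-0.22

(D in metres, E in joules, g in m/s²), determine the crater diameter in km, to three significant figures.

E^0.29 = (5.06 × 10^17)^0.29 = 1.362 × 10^5
g^-0.22 = 1.24^-0.22 = 0.9538
D = 0.0078 × 1.362 × 10^5 × 0.9538 = 1013 m
   = 1.013 km

D ≈ 1.01 km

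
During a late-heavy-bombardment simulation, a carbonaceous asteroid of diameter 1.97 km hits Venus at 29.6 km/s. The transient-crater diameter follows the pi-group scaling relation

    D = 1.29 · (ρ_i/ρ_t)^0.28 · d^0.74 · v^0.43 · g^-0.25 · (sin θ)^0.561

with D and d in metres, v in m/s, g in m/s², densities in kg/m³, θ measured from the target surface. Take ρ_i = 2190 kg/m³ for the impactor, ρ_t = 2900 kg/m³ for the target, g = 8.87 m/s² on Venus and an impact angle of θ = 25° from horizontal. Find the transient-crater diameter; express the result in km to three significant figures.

In SI units: d = 1970 m, v = 29600 m/s.
(ρ_i/ρ_t)^0.28 = (2190/2900)^0.28 = 0.9244
d^0.74 = 1970^0.74 = 274.1
v^0.43 = 29600^0.43 = 83.69
g^-0.25 = 8.87^-0.25 = 0.5795
(sin 25°)^0.561 = 0.4226^0.561 = 0.6168
D = 1.29 × 0.9244 × 274.1 × 83.69 × 0.5795 × 0.6168 = 9778 m
   = 9.778 km

D ≈ 9.78 km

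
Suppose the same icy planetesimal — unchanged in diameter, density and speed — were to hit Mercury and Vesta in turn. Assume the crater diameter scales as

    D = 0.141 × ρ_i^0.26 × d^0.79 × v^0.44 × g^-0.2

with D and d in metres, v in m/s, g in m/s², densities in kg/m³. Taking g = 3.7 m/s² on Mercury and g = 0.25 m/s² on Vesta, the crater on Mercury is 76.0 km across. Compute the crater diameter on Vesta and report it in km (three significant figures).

D ≈ 130 km

All impactor-dependent factors cancel in the ratio, leaving D_Vesta/D_Mercury = (g_Vesta/g_Mercury)^-0.2.
(0.25/3.7)^-0.2 = 0.06757^-0.2 = 1.714
D_Vesta = 1.714 × 76.0 km = 130 km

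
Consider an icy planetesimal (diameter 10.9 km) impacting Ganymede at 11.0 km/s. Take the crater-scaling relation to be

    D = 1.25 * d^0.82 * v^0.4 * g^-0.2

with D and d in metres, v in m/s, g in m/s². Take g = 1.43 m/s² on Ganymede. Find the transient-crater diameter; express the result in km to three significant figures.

In SI units: d = 10900 m, v = 11000 m/s.
d^0.82 = 10900^0.82 = 2045
v^0.4 = 11000^0.4 = 41.36
g^-0.2 = 1.43^-0.2 = 0.9310
D = 1.25 × 2045 × 41.36 × 0.9310 = 98431 m
   = 98.43 km

D ≈ 98.4 km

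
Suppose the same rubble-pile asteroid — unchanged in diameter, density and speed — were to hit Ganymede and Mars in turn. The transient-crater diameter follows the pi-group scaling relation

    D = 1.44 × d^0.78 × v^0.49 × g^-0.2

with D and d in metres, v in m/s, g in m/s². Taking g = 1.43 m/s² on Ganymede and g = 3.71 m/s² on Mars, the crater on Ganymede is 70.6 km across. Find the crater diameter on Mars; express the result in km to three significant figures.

D ≈ 58.3 km

All impactor-dependent factors cancel in the ratio, leaving D_Mars/D_Ganymede = (g_Mars/g_Ganymede)^-0.2.
(3.71/1.43)^-0.2 = 2.594^-0.2 = 0.8264
D_Mars = 0.8264 × 70.6 km = 58.3 km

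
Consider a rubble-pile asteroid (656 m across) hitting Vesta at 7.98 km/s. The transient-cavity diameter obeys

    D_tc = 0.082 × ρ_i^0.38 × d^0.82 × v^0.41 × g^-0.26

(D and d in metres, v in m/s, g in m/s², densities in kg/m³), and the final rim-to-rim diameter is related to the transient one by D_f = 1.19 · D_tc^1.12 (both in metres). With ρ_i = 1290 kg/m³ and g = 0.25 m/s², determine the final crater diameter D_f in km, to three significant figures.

v = 7980 m/s.
ρ_i^0.38 = 1290^0.38 = 15.21
d^0.82 = 656^0.82 = 204.1
v^0.41 = 7980^0.41 = 39.79
g^-0.26 = 0.25^-0.26 = 1.434
D_tc = 0.082 × 15.21 × 204.1 × 39.79 × 1.434 = 14520 m
D_f = 1.19 × (14520)^1.12 = 54569 m
     = 54.57 km

D_f ≈ 54.6 km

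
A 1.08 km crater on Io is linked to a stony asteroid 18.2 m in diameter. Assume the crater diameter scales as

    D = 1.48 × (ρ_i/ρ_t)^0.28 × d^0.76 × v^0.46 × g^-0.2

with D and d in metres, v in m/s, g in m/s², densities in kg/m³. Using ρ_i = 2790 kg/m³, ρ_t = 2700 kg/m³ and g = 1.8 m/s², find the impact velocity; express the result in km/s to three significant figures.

v ≈ 17.6 km/s

Rearranging for v: v = [D / (1.48 · (2790/2700)^0.28 · 18.2^0.76 · 1.8^-0.2)]^(1/0.46).
D = 1080 m.
(2790/2700)^0.28 = 1.009
18.2^0.76 = 9.071
1.8^-0.2 = 0.8891
Denominator = 1.48 × 1.009 × 9.071 × 0.8891 = 12.04
D / 12.04 = 1080 / 12.04 = 89.70
v = 89.70^(1/0.46) = 89.70^2.1739 = 17586 m/s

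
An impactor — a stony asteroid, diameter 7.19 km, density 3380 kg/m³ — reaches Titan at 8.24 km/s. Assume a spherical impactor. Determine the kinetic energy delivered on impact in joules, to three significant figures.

d = 7190 m; v = 8240 m/s.
Mass m = (π/6) ρ d³ = (π/6) × 3380 × (7190)³ = 6.578 × 10^14 kg
E = ½ m v² = 0.5 × 6.578 × 10^14 × (8240)² = 2.233 × 10^22 J

E ≈ 2.23 × 10^22 J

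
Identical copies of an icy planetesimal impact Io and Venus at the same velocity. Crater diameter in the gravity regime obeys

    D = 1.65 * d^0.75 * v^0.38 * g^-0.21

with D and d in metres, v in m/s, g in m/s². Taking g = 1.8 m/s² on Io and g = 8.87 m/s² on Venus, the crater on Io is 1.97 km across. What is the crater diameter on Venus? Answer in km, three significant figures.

D ≈ 1.41 km

All impactor-dependent factors cancel in the ratio, leaving D_Venus/D_Io = (g_Venus/g_Io)^-0.21.
(8.87/1.8)^-0.21 = 4.928^-0.21 = 0.7154
D_Venus = 0.7154 × 1.97 km = 1.41 km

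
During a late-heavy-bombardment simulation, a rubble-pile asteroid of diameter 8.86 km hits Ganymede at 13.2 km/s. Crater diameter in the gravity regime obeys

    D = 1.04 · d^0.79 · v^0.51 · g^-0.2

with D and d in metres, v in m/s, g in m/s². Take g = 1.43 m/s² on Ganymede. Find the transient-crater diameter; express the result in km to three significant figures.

D ≈ 161 km

In SI units: d = 8860 m, v = 13200 m/s.
d^0.79 = 8860^0.79 = 1314
v^0.51 = 13200^0.51 = 126.3
g^-0.2 = 1.43^-0.2 = 0.9310
D = 1.04 × 1314 × 126.3 × 0.9310 = 1.607 × 10^5 m
   = 160.7 km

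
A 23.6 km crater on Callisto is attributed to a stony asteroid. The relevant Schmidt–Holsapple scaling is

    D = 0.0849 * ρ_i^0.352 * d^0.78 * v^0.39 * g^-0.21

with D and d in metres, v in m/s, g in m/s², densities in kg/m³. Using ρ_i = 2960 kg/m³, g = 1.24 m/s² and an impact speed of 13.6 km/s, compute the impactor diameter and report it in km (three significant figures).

d ≈ 2.35 km

Rearranging for d: d = [D / (0.0849 · 2960^0.352 · 13600^0.39 · 1.24^-0.21)]^(1/0.78).
D = 23600 m.
2960^0.352 = 16.67
13600^0.39 = 40.93
1.24^-0.21 = 0.9558
Denominator = 0.0849 × 16.67 × 40.93 × 0.9558 = 55.37
D / 55.37 = 23600 / 55.37 = 426.2
d = 426.2^(1/0.78) = 426.2^1.2821 = 2352 m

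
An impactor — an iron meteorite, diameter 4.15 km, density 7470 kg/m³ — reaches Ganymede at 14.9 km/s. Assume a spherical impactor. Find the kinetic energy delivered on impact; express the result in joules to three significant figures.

d = 4150 m; v = 14900 m/s.
Mass m = (π/6) ρ d³ = (π/6) × 7470 × (4150)³ = 2.796 × 10^14 kg
E = ½ m v² = 0.5 × 2.796 × 10^14 × (14900)² = 3.104 × 10^22 J

E ≈ 3.10 × 10^22 J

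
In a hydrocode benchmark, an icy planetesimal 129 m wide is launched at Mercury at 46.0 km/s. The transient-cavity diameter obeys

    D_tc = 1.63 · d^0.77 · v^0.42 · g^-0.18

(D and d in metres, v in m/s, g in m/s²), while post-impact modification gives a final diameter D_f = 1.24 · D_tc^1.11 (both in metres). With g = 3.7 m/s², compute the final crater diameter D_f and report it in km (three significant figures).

v = 46000 m/s.
d^0.77 = 129^0.77 = 42.18
v^0.42 = 46000^0.42 = 90.86
g^-0.18 = 3.7^-0.18 = 0.7902
D_tc = 1.63 × 42.18 × 90.86 × 0.7902 = 4936 m
D_f = 1.24 × (4936)^1.11 = 15598 m
     = 15.60 km

D_f ≈ 15.6 km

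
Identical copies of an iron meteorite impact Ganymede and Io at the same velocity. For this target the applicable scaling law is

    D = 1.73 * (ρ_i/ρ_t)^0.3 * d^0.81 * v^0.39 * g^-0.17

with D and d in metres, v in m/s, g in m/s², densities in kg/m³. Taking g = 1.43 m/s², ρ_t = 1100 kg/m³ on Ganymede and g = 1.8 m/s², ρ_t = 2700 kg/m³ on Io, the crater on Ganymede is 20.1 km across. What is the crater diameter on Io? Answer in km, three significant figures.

The impactor-only factors (d, v, ρ_i) cancel in the ratio, leaving D_Io/D_Ganymede = (g_Io/g_Ganymede)^-0.17 · (ρ_t,Ganymede/ρ_t,Io)^0.3.
(1.8/1.43)^-0.17 = 1.259^-0.17 = 0.9616
(1100/2700)^0.3 = 0.4074^0.3 = 0.7638
Ratio = 0.9616 × 0.7638 = 0.7345
D_Io = 0.7345 × 20.1 km = 14.8 km

D ≈ 14.8 km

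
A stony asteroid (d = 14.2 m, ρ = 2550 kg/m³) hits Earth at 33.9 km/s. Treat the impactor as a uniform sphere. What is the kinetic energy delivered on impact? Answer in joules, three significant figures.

v = 33900 m/s.
Mass m = (π/6) ρ d³ = (π/6) × 2550 × (14.2)³ = 3.823 × 10^6 kg
E = ½ m v² = 0.5 × 3.823 × 10^6 × (33900)² = 2.197 × 10^15 J

E ≈ 2.20 × 10^15 J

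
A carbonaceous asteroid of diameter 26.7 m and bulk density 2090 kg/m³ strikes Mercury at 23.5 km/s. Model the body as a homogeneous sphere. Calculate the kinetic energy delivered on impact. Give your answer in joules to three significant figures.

v = 23500 m/s.
Mass m = (π/6) ρ d³ = (π/6) × 2090 × (26.7)³ = 2.083 × 10^7 kg
E = ½ m v² = 0.5 × 2.083 × 10^7 × (23500)² = 5.752 × 10^15 J

E ≈ 5.75 × 10^15 J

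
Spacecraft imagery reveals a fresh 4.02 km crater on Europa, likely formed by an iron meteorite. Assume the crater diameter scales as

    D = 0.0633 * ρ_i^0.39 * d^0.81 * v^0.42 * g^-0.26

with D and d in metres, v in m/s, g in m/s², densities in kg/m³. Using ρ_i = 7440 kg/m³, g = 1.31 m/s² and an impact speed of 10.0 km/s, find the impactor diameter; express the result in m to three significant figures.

d ≈ 107 m

Rearranging for d: d = [D / (0.0633 · 7440^0.39 · 10000^0.42 · 1.31^-0.26)]^(1/0.81).
D = 4020 m.
7440^0.39 = 32.35
10000^0.42 = 47.86
1.31^-0.26 = 0.9322
Denominator = 0.0633 × 32.35 × 47.86 × 0.9322 = 91.36
D / 91.36 = 4020 / 91.36 = 44.00
d = 44.00^(1/0.81) = 44.00^1.2346 = 106.9 m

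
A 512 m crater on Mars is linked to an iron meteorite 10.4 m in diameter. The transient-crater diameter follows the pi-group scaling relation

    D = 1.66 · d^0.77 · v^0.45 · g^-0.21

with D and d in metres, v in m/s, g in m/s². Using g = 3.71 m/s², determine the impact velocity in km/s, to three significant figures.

v ≈ 11.4 km/s

Rearranging for v: v = [D / (1.66 · 10.4^0.77 · 3.71^-0.21)]^(1/0.45).
10.4^0.77 = 6.069
3.71^-0.21 = 0.7593
Denominator = 1.66 × 6.069 × 0.7593 = 7.650
D / 7.650 = 512 / 7.650 = 66.93
v = 66.93^(1/0.45) = 66.93^2.2222 = 11400 m/s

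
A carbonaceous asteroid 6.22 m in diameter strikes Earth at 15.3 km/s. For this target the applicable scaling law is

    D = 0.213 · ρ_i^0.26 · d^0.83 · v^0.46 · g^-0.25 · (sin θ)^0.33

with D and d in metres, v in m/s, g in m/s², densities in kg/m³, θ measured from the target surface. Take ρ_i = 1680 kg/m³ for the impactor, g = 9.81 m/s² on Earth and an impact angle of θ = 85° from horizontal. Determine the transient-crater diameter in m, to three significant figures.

D ≈ 318 m

In SI units: v = 15300 m/s.
ρ_i^0.26 = 1680^0.26 = 6.896
d^0.83 = 6.22^0.83 = 4.559
v^0.46 = 15300^0.46 = 84.13
g^-0.25 = 9.81^-0.25 = 0.5650
(sin 85°)^0.33 = 0.9962^0.33 = 0.9987
D = 0.213 × 6.896 × 4.559 × 84.13 × 0.5650 × 0.9987 = 317.9 m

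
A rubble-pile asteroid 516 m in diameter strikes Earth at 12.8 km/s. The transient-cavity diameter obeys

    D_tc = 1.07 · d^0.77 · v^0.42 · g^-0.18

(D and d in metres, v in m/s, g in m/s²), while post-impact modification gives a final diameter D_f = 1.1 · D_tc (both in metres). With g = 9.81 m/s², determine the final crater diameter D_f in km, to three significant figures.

D_f ≈ 5.08 km

v = 12800 m/s.
d^0.77 = 516^0.77 = 122.7
v^0.42 = 12800^0.42 = 53.09
g^-0.18 = 9.81^-0.18 = 0.6630
D_tc = 1.07 × 122.7 × 53.09 × 0.6630 = 4621 m
D_f = 1.1 × 4621 = 5083 m
     = 5.083 km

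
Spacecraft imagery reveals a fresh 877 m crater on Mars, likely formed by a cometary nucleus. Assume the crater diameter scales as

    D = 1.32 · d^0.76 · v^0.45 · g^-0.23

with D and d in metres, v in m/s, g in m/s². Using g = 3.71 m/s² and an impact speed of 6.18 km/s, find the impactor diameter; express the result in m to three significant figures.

Rearranging for d: d = [D / (1.32 · 6180^0.45 · 3.71^-0.23)]^(1/0.76).
6180^0.45 = 50.81
3.71^-0.23 = 0.7397
Denominator = 1.32 × 50.81 × 0.7397 = 49.61
D / 49.61 = 877 / 49.61 = 17.68
d = 17.68^(1/0.76) = 17.68^1.3158 = 43.80 m

d ≈ 43.8 m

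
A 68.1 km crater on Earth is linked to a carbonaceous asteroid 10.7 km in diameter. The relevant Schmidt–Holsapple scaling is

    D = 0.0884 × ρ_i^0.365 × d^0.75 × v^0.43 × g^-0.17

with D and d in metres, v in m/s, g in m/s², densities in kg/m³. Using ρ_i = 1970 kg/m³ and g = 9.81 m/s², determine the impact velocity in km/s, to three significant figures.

Rearranging for v: v = [D / (0.0884 · 1970^0.365 · 10700^0.75 · 9.81^-0.17)]^(1/0.43).
D = 68100 m.
1970^0.365 = 15.94
10700^0.75 = 1052
9.81^-0.17 = 0.6783
Denominator = 0.0884 × 15.94 × 1052 × 0.6783 = 1005
D / 1005 = 68100 / 1005 = 67.76
v = 67.76^(1/0.43) = 67.76^2.3256 = 18118 m/s

v ≈ 18.1 km/s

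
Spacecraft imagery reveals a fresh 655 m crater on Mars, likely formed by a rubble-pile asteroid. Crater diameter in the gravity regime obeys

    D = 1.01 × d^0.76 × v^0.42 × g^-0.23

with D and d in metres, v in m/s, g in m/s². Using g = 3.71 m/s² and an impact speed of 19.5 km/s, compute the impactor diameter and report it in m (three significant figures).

Rearranging for d: d = [D / (1.01 · 19500^0.42 · 3.71^-0.23)]^(1/0.76).
19500^0.42 = 63.36
3.71^-0.23 = 0.7397
Denominator = 1.01 × 63.36 × 0.7397 = 47.34
D / 47.34 = 655 / 47.34 = 13.84
d = 13.84^(1/0.76) = 13.84^1.3158 = 31.73 m

d ≈ 31.7 m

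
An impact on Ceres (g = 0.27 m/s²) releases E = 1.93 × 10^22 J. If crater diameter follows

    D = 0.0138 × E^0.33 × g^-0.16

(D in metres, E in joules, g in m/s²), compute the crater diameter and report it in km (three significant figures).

E^0.33 = (1.93 × 10^22)^0.33 = 2.261 × 10^7
g^-0.16 = 0.27^-0.16 = 1.233
D = 0.0138 × 2.261 × 10^7 × 1.233 = 3.847 × 10^5 m
   = 384.7 km

D ≈ 385 km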